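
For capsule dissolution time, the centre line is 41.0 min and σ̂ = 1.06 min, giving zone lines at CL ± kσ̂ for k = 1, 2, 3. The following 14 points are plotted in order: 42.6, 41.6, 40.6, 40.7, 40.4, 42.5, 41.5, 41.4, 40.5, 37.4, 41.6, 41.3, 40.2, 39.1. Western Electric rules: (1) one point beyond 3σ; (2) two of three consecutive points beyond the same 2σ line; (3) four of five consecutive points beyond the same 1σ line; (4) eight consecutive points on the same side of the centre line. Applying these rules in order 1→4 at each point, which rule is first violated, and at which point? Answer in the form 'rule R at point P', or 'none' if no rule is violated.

Zone of each point (C = within 1σ̂, B = 1σ̂–2σ̂, A = 2σ̂–3σ̂, * = beyond 3σ̂; sign = side of CL): 1:+B, 2:+C, 3:-C, 4:-C, 5:-C, 6:+B, 7:+C, 8:+C, 9:-C, 10:-*, 11:+C, 12:+C, 13:-C, 14:-B
Rule 1 (one point beyond the 3σ limits) is satisfied at point 10.

rule 1 at point 10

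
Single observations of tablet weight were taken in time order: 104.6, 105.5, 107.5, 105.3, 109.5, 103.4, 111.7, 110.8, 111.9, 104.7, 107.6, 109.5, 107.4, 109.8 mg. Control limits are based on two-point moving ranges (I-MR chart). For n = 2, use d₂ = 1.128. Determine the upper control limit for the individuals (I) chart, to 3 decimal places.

X̄ = (104.6 + 105.5 + 107.5 + 105.3 + 109.5 + 103.4 + 111.7 + 110.8 + 111.9 + 104.7 + 107.6 + 109.5 + 107.4 + 109.8) / 14 = 107.8000
Moving ranges: 0.9, 2.0, 2.2, 4.2, 6.1, 8.3, 0.9, 1.1, 7.2, 2.9, 1.9, 2.1, 2.4; M̄R̄ = 42.2000 / 13 = 3.2462
UCL = X̄ + 3·M̄R̄/d₂ = 107.8000 + 3 × 3.2462 / 1.128 = 116.4334

116.433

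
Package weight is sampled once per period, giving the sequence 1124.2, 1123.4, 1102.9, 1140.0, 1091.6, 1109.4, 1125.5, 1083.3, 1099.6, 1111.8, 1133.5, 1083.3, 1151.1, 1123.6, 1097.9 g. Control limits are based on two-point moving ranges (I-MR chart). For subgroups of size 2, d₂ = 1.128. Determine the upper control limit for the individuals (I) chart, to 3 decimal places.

1190.211

X̄ = (1124.2 + 1123.4 + 1102.9 + 1140.0 + 1091.6 + 1109.4 + 1125.5 + 1083.3 + 1099.6 + 1111.8 + 1133.5 + 1083.3 + 1151.1 + 1123.6 + 1097.9) / 15 = 1113.4067
Moving ranges: 0.8, 20.5, 37.1, 48.4, 17.8, 16.1, 42.2, 16.3, 12.2, 21.7, 50.2, 67.8, 27.5, 25.7; M̄R̄ = 404.3000 / 14 = 28.8786
UCL = X̄ + 3·M̄R̄/d₂ = 1113.4067 + 3 × 28.8786 / 1.128 = 1190.2114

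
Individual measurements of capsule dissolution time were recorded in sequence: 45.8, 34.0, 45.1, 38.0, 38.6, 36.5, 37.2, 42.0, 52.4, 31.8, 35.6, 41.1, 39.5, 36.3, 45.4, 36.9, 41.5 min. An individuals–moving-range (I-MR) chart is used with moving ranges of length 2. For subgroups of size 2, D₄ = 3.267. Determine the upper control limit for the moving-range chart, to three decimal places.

21.542

Moving ranges: 11.8, 11.1, 7.1, 0.6, 2.1, 0.7, 4.8, 10.4, 20.6, 3.8, 5.5, 1.6, 3.2, 9.1, 8.5, 4.6; M̄R̄ = 105.5000 / 16 = 6.5938
UCL_MR = D₄·M̄R̄ = 3.267 × 6.5938 = 21.5418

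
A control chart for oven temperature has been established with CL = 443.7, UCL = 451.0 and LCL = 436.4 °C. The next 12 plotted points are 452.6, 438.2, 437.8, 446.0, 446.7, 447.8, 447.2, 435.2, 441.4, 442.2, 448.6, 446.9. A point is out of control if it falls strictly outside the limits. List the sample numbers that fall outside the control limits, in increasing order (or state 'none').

Compare each point to [436.4, 451.0]: sample 1 = 452.6 > UCL; sample 8 = 435.2 < LCL.

1, 8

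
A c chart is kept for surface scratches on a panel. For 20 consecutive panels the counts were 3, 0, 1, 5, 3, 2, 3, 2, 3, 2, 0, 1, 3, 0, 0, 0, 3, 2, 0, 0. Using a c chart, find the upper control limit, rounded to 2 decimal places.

c̄ = (3 + 0 + 1 + 5 + 3 + 2 + 3 + 2 + 3 + 2 + 0 + 1 + 3 + 0 + 0 + 0 + 3 + 2 + 0 + 0) / 20 = 33 / 20 = 1.6500
UCL = c̄ + 3√c̄ = 1.6500 + 3 × √1.6500 = 1.6500 + 3 × 1.2845 = 5.5036

5.50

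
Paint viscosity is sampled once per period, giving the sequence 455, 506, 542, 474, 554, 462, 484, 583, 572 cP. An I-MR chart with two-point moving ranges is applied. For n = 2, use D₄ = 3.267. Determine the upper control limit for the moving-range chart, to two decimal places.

187.44

Moving ranges: 51, 36, 68, 80, 92, 22, 99, 11; M̄R̄ = 459.0000 / 8 = 57.3750
UCL_MR = D₄·M̄R̄ = 3.267 × 57.3750 = 187.4441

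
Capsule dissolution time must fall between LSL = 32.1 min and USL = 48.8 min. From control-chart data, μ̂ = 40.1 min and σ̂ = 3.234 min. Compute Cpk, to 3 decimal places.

Cpu = (USL − μ̂) / (3σ̂) = (48.8 − 40.1) / (3 × 3.234) = 0.8967; Cpl = (μ̂ − LSL) / (3σ̂) = (40.1 − 32.1) / (3 × 3.234) = 0.8246; Cpk = min(Cpu, Cpl) = 0.8246

0.825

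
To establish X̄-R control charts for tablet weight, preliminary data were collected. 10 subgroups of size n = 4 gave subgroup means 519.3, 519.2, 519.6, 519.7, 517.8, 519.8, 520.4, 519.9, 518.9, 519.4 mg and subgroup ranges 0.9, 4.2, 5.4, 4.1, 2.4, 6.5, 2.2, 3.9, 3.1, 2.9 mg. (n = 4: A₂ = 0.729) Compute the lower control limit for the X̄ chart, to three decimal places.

X̄̄ = (519.3 + 519.2 + 519.6 + 519.7 + 517.8 + 519.8 + 520.4 + 519.9 + 518.9 + 519.4) / 10 = 5194.0000 / 10 = 519.4000
R̄ = (0.9 + 4.2 + 5.4 + 4.1 + 2.4 + 6.5 + 2.2 + 3.9 + 3.1 + 2.9) / 10 = 35.6000 / 10 = 3.5600
LCL = X̄̄ − A₂·R̄ = 519.4000 − 0.729 × 3.5600 = 516.8048

516.805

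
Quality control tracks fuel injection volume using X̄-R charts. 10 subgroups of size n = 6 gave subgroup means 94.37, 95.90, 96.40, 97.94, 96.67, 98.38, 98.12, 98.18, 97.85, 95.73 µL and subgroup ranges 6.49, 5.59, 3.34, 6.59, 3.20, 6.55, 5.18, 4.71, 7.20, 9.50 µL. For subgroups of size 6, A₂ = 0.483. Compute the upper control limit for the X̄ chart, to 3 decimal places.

X̄̄ = (94.37 + 95.90 + 96.40 + 97.94 + 96.67 + 98.38 + 98.12 + 98.18 + 97.85 + 95.73) / 10 = 969.5400 / 10 = 96.9540
R̄ = (6.49 + 5.59 + 3.34 + 6.59 + 3.20 + 6.55 + 5.18 + 4.71 + 7.20 + 9.50) / 10 = 58.3500 / 10 = 5.8350
UCL = X̄̄ + A₂·R̄ = 96.9540 + 0.483 × 5.8350 = 99.7723

99.772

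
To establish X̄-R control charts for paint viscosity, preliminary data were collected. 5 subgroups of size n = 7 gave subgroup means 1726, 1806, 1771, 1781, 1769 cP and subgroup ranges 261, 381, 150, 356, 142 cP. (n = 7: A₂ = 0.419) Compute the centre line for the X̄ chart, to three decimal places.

X̄̄ = (1726 + 1806 + 1771 + 1781 + 1769) / 5 = 8853.0000 / 5 = 1770.6000
CL = X̄̄ = 1770.6000

1770.600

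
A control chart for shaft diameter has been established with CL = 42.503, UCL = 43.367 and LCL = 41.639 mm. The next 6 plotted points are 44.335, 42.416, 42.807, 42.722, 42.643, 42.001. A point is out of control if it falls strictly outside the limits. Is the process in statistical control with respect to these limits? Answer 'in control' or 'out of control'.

Compare each point to [41.639, 43.367]: sample 1 = 44.335 > UCL.

out of control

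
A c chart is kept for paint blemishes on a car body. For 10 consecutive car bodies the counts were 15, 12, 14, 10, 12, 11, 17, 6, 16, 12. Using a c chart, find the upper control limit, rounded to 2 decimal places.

c̄ = (15 + 12 + 14 + 10 + 12 + 11 + 17 + 6 + 16 + 12) / 10 = 125 / 10 = 12.5000
UCL = c̄ + 3√c̄ = 12.5000 + 3 × √12.5000 = 12.5000 + 3 × 3.5355 = 23.1066

23.11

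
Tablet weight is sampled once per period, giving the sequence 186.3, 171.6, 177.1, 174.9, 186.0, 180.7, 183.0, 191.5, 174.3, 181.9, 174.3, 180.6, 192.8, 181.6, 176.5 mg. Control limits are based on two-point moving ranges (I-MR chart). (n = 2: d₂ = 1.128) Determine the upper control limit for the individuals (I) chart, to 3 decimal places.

X̄ = (186.3 + 171.6 + 177.1 + 174.9 + 186.0 + 180.7 + 183.0 + 191.5 + 174.3 + 181.9 + 174.3 + 180.6 + 192.8 + 181.6 + 176.5) / 15 = 180.8733
Moving ranges: 14.7, 5.5, 2.2, 11.1, 5.3, 2.3, 8.5, 17.2, 7.6, 7.6, 6.3, 12.2, 11.2, 5.1; M̄R̄ = 116.8000 / 14 = 8.3429
UCL = X̄ + 3·M̄R̄/d₂ = 180.8733 + 3 × 8.3429 / 1.128 = 203.0618

203.062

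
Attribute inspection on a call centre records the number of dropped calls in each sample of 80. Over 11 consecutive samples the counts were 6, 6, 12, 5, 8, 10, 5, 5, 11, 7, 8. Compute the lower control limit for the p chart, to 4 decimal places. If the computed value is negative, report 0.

0.0000

p̄ = Σdᵢ / (k·n) = 83 / (11 × 80) = 0.09432
LCL = p̄ − 3·√(p̄(1−p̄)/n) = 0.09432 − 3 × 0.03268 = -0.00371 → 0 (negative, so LCL = 0)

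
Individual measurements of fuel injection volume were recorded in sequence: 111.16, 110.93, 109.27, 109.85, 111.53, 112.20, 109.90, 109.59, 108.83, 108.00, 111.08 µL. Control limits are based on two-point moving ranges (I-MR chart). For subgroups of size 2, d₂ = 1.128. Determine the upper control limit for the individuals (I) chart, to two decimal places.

113.43

X̄ = (111.16 + 110.93 + 109.27 + 109.85 + 111.53 + 112.20 + 109.90 + 109.59 + 108.83 + 108.00 + 111.08) / 11 = 110.2127
Moving ranges: 0.23, 1.66, 0.58, 1.68, 0.67, 2.30, 0.31, 0.76, 0.83, 3.08; M̄R̄ = 12.1000 / 10 = 1.2100
UCL = X̄ + 3·M̄R̄/d₂ = 110.2127 + 3 × 1.2100 / 1.128 = 113.4308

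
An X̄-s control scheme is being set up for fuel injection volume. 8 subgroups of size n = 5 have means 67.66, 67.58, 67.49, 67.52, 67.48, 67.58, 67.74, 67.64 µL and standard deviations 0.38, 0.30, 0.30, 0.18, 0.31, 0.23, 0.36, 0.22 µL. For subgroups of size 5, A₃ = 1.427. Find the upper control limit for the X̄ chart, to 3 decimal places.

X̄̄ = (67.66 + 67.58 + 67.49 + 67.52 + 67.48 + 67.58 + 67.74 + 67.64) / 8 = 67.5862
s̄ = (0.38 + 0.30 + 0.30 + 0.18 + 0.31 + 0.23 + 0.36 + 0.22) / 8 = 0.2850
UCL = X̄̄ + A₃·s̄ = 67.5862 + 1.427 × 0.2850 = 67.9929

67.993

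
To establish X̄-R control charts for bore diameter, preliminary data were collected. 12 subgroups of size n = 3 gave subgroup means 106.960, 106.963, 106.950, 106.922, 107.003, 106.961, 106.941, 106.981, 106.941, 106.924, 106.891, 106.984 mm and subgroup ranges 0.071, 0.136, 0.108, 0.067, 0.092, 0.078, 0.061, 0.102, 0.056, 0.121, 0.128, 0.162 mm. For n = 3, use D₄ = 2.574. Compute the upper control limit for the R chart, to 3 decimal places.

0.254

R̄ = (0.071 + 0.136 + 0.108 + 0.067 + 0.092 + 0.078 + 0.061 + 0.102 + 0.056 + 0.121 + 0.128 + 0.162) / 12 = 1.1820 / 12 = 0.0985
UCL_R = D₄·R̄ = 2.574 × 0.0985 = 0.2535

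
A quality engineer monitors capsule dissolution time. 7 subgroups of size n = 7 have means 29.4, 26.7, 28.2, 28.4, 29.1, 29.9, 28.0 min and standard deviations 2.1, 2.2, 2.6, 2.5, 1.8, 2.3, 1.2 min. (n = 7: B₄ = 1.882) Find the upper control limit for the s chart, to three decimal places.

s̄ = (2.1 + 2.2 + 2.6 + 2.5 + 1.8 + 2.3 + 1.2) / 7 = 2.1000
UCL_s = B₄·s̄ = 1.882 × 2.1000 = 3.9522

3.952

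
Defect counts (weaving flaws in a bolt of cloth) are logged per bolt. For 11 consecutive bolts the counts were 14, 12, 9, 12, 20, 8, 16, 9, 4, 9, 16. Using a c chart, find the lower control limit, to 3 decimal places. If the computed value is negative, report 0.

1.454

c̄ = (14 + 12 + 9 + 12 + 20 + 8 + 16 + 9 + 4 + 9 + 16) / 11 = 129 / 11 = 11.7273
LCL = c̄ − 3√c̄ = 11.7273 − 3 × 3.4245 = 1.4537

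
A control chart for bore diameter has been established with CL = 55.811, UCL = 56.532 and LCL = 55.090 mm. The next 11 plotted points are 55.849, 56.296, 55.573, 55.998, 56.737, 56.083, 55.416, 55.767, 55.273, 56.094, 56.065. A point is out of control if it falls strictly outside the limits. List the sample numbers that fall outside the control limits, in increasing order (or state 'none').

Compare each point to [55.090, 56.532]: sample 5 = 56.737 > UCL.

5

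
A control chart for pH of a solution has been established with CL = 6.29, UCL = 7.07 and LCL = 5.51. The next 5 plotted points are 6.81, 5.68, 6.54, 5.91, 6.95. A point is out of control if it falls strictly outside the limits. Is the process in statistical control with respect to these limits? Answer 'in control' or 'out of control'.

All 5 points lie within [5.51, 7.07].

in control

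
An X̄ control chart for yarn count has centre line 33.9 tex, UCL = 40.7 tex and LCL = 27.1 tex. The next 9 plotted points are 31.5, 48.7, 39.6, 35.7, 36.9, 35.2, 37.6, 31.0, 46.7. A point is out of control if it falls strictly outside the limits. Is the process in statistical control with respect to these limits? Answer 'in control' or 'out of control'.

Compare each point to [27.1, 40.7]: sample 2 = 48.7 > UCL; sample 9 = 46.7 > UCL.

out of control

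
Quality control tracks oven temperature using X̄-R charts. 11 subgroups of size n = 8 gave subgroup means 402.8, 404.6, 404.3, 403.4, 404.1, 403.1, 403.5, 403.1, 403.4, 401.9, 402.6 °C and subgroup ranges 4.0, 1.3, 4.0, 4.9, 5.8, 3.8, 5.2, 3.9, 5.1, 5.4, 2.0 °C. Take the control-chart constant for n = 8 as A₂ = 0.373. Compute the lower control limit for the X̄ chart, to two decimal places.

X̄̄ = (402.8 + 404.6 + 404.3 + 403.4 + 404.1 + 403.1 + 403.5 + 403.1 + 403.4 + 401.9 + 402.6) / 11 = 4436.8000 / 11 = 403.3455
R̄ = (4.0 + 1.3 + 4.0 + 4.9 + 5.8 + 3.8 + 5.2 + 3.9 + 5.1 + 5.4 + 2.0) / 11 = 45.4000 / 11 = 4.1273
LCL = X̄̄ − A₂·R̄ = 403.3455 − 0.373 × 4.1273 = 401.8060

401.81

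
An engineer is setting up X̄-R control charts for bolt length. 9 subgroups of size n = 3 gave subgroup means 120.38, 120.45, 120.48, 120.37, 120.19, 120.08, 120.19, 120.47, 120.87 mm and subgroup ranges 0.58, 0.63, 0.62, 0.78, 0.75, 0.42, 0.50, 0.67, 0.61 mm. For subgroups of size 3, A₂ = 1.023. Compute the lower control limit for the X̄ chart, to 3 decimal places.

X̄̄ = (120.38 + 120.45 + 120.48 + 120.37 + 120.19 + 120.08 + 120.19 + 120.47 + 120.87) / 9 = 1083.4800 / 9 = 120.3867
R̄ = (0.58 + 0.63 + 0.62 + 0.78 + 0.75 + 0.42 + 0.50 + 0.67 + 0.61) / 9 = 5.5600 / 9 = 0.6178
LCL = X̄̄ − A₂·R̄ = 120.3867 − 1.023 × 0.6178 = 119.7547

119.755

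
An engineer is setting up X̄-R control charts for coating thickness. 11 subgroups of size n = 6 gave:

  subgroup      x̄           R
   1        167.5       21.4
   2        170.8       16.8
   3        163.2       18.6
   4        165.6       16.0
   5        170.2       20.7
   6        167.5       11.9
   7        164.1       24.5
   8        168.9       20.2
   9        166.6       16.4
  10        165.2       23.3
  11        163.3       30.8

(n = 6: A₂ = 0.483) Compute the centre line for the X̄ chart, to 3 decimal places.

166.627

X̄̄ = (167.5 + 170.8 + 163.2 + 165.6 + 170.2 + 167.5 + 164.1 + 168.9 + 166.6 + 165.2 + 163.3) / 11 = 1832.9000 / 11 = 166.6273
CL = X̄̄ = 166.6273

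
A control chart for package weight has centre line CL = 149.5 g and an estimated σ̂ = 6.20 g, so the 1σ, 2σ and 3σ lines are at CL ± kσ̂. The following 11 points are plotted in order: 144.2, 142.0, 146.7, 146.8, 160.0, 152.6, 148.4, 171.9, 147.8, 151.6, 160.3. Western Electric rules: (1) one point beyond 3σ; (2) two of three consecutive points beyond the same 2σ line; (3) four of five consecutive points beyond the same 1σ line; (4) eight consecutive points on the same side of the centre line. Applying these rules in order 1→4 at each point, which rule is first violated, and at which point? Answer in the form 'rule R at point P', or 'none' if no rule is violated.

Zone of each point (C = within 1σ̂, B = 1σ̂–2σ̂, A = 2σ̂–3σ̂, * = beyond 3σ̂; sign = side of CL): 1:-C, 2:-B, 3:-C, 4:-C, 5:+B, 6:+C, 7:-C, 8:+*, 9:-C, 10:+C, 11:+B
Rule 1 (one point beyond the 3σ limits) is satisfied at point 8.

rule 1 at point 8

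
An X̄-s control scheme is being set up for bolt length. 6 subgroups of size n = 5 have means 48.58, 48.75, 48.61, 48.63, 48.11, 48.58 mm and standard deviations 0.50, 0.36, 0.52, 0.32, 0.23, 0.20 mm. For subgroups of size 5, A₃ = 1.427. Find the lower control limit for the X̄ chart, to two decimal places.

48.04

X̄̄ = (48.58 + 48.75 + 48.61 + 48.63 + 48.11 + 48.58) / 6 = 48.5433
s̄ = (0.50 + 0.36 + 0.52 + 0.32 + 0.23 + 0.20) / 6 = 0.3550
LCL = X̄̄ − A₃·s̄ = 48.5433 − 1.427 × 0.3550 = 48.0367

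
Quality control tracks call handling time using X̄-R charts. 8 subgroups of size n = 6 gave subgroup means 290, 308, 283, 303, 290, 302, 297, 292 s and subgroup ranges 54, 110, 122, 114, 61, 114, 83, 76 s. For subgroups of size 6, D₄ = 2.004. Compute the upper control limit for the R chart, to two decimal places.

R̄ = (54 + 110 + 122 + 114 + 61 + 114 + 83 + 76) / 8 = 734.0000 / 8 = 91.7500
UCL_R = D₄·R̄ = 2.004 × 91.7500 = 183.8670

183.87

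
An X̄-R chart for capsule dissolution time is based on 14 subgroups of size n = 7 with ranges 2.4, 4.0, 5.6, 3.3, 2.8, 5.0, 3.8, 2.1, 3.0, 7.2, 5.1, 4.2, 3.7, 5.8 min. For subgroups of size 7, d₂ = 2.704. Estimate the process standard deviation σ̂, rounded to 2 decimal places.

R̄ = (2.4 + 4.0 + 5.6 + 3.3 + 2.8 + 5.0 + 3.8 + 2.1 + 3.0 + 7.2 + 5.1 + 4.2 + 3.7 + 5.8) / 14 = 4.1429
σ̂ = R̄ / d₂ = 4.1429 / 2.704 = 1.5321

1.53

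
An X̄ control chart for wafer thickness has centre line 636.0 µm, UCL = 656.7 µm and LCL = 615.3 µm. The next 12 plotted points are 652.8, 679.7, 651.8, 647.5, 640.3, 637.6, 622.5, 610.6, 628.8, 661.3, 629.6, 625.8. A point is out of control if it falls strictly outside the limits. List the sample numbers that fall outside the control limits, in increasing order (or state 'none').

Compare each point to [615.3, 656.7]: sample 2 = 679.7 > UCL; sample 8 = 610.6 < LCL; sample 10 = 661.3 > UCL.

2, 8, 10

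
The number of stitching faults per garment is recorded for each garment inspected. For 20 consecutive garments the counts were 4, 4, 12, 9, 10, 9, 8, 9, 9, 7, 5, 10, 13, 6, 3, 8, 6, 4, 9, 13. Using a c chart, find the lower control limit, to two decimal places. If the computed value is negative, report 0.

0.00

c̄ = (4 + 4 + 12 + 9 + 10 + 9 + 8 + 9 + 9 + 7 + 5 + 10 + 13 + 6 + 3 + 8 + 6 + 4 + 9 + 13) / 20 = 158 / 20 = 7.9000
LCL = c̄ − 3√c̄ = 7.9000 − 3 × 2.8107 = -0.5321 → 0 (cannot be negative)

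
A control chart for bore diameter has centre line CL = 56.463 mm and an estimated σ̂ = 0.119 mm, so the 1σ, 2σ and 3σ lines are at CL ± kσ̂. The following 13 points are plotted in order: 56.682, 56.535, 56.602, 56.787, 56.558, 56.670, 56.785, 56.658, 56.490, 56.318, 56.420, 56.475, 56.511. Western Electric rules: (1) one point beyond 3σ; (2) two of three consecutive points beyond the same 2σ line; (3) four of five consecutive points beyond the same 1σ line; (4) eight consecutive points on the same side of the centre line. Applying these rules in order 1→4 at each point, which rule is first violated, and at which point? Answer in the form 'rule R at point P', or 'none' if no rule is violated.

Zone of each point (C = within 1σ̂, B = 1σ̂–2σ̂, A = 2σ̂–3σ̂, * = beyond 3σ̂; sign = side of CL): 1:+B, 2:+C, 3:+B, 4:+A, 5:+C, 6:+B, 7:+A, 8:+B, 9:+C, 10:-B, 11:-C, 12:+C, 13:+C
Rule 3 (four of five consecutive points beyond the same 1σ limit) is satisfied at point 7.

rule 3 at point 7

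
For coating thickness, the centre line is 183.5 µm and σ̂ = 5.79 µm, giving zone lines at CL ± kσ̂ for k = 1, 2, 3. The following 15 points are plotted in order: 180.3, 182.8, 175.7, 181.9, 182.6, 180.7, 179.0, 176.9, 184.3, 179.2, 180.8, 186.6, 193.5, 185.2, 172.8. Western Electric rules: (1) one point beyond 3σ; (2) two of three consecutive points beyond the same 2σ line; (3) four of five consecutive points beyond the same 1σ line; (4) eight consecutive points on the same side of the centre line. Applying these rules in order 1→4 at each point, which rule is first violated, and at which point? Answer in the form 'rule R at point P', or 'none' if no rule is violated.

rule 4 at point 8

Zone of each point (C = within 1σ̂, B = 1σ̂–2σ̂, A = 2σ̂–3σ̂, * = beyond 3σ̂; sign = side of CL): 1:-C, 2:-C, 3:-B, 4:-C, 5:-C, 6:-C, 7:-C, 8:-B, 9:+C, 10:-C, 11:-C, 12:+C, 13:+B, 14:+C, 15:-B
Rule 4 (eight consecutive points on the same side of the centre line) is satisfied at point 8.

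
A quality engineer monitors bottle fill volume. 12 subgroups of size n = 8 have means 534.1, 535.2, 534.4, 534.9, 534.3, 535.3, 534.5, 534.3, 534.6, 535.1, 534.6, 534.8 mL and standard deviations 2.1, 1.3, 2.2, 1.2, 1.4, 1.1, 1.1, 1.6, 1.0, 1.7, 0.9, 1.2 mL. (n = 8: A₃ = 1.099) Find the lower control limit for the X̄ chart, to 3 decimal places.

X̄̄ = (534.1 + 535.2 + 534.4 + 534.9 + 534.3 + 535.3 + 534.5 + 534.3 + 534.6 + 535.1 + 534.6 + 534.8) / 12 = 534.6750
s̄ = (2.1 + 1.3 + 2.2 + 1.2 + 1.4 + 1.1 + 1.1 + 1.6 + 1.0 + 1.7 + 0.9 + 1.2) / 12 = 1.4000
LCL = X̄̄ − A₃·s̄ = 534.6750 − 1.099 × 1.4000 = 533.1364

533.136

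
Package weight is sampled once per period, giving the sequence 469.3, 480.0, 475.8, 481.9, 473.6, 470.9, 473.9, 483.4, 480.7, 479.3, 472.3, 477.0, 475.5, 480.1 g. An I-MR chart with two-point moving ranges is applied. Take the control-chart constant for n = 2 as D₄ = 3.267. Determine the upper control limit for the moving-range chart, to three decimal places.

Moving ranges: 10.7, 4.2, 6.1, 8.3, 2.7, 3.0, 9.5, 2.7, 1.4, 7.0, 4.7, 1.5, 4.6; M̄R̄ = 66.4000 / 13 = 5.1077
UCL_MR = D₄·M̄R̄ = 3.267 × 5.1077 = 16.6868

16.687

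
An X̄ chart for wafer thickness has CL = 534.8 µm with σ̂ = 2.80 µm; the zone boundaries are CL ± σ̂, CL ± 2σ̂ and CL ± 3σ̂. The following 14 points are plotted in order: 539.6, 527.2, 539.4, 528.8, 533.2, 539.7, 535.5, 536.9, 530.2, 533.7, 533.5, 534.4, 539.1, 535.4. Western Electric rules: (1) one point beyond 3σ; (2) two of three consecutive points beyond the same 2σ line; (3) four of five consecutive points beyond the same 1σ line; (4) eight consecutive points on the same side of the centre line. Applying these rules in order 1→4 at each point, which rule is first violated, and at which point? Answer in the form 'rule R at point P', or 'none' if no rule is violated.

rule 2 at point 4

Zone of each point (C = within 1σ̂, B = 1σ̂–2σ̂, A = 2σ̂–3σ̂, * = beyond 3σ̂; sign = side of CL): 1:+B, 2:-A, 3:+B, 4:-A, 5:-C, 6:+B, 7:+C, 8:+C, 9:-B, 10:-C, 11:-C, 12:-C, 13:+B, 14:+C
Rule 2 (two of three consecutive points beyond the same 2σ limit) is satisfied at point 4.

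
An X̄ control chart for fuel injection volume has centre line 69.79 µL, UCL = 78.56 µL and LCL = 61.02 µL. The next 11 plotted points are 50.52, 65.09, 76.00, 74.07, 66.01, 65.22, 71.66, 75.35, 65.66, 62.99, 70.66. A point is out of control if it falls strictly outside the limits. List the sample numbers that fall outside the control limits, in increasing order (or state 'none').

1

Compare each point to [61.02, 78.56]: sample 1 = 50.52 < LCL.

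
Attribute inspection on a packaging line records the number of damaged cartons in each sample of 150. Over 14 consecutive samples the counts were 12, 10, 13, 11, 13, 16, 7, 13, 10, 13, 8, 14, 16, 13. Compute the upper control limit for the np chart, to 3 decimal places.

22.066

p̄ = Σdᵢ / (k·n) = 169 / (14 × 150) = 0.08048
UCL = np̄ + 3·√(np̄(1−p̄)) = 12.0714 + 3 × √(12.0714×0.91952) = 12.0714 + 3 × 3.3317 = 22.0664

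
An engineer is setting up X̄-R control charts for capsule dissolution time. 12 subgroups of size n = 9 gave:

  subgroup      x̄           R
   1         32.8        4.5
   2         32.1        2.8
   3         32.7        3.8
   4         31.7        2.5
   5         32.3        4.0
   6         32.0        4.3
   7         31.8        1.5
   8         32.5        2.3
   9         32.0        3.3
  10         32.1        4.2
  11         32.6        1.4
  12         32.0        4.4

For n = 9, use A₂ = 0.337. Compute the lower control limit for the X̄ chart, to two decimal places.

X̄̄ = (32.8 + 32.1 + 32.7 + 31.7 + 32.3 + 32.0 + 31.8 + 32.5 + 32.0 + 32.1 + 32.6 + 32.0) / 12 = 386.6000 / 12 = 32.2167
R̄ = (4.5 + 2.8 + 3.8 + 2.5 + 4.0 + 4.3 + 1.5 + 2.3 + 3.3 + 4.2 + 1.4 + 4.4) / 12 = 39.0000 / 12 = 3.2500
LCL = X̄̄ − A₂·R̄ = 32.2167 − 0.337 × 3.2500 = 31.1214

31.12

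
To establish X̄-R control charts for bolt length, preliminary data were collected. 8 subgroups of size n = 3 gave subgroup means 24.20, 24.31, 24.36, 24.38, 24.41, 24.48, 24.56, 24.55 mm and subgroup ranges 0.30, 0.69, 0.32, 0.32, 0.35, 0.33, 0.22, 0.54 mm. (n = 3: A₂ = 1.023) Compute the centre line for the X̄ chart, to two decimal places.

X̄̄ = (24.20 + 24.31 + 24.36 + 24.38 + 24.41 + 24.48 + 24.56 + 24.55) / 8 = 195.2500 / 8 = 24.4062
CL = X̄̄ = 24.4062

24.41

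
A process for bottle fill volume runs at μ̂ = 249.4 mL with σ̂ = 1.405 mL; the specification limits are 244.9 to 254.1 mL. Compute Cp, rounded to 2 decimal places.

Cp = (USL − LSL) / (6σ̂) = (254.1 − 244.9) / (6 × 1.405) = 9.2000 / 8.4300 = 1.0913

1.09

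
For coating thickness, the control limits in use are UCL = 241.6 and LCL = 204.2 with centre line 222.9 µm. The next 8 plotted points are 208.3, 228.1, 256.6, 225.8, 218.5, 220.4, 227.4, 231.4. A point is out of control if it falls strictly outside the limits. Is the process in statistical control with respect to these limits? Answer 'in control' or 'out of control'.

Compare each point to [204.2, 241.6]: sample 3 = 256.6 > UCL.

out of control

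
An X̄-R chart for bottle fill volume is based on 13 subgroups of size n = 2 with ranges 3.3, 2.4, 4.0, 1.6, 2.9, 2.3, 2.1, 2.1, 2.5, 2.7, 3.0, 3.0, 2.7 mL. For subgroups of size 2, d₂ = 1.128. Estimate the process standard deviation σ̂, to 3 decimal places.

2.360

R̄ = (3.3 + 2.4 + 4.0 + 1.6 + 2.9 + 2.3 + 2.1 + 2.1 + 2.5 + 2.7 + 3.0 + 3.0 + 2.7) / 13 = 2.6615
σ̂ = R̄ / d₂ = 2.6615 / 1.128 = 2.3595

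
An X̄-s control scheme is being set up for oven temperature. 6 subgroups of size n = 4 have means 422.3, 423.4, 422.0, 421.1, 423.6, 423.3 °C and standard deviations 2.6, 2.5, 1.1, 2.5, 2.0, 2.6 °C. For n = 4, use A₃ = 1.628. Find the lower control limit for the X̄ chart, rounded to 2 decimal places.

X̄̄ = (422.3 + 423.4 + 422.0 + 421.1 + 423.6 + 423.3) / 6 = 422.6167
s̄ = (2.6 + 2.5 + 1.1 + 2.5 + 2.0 + 2.6) / 6 = 2.2167
LCL = X̄̄ − A₃·s̄ = 422.6167 − 1.628 × 2.2167 = 419.0079

419.01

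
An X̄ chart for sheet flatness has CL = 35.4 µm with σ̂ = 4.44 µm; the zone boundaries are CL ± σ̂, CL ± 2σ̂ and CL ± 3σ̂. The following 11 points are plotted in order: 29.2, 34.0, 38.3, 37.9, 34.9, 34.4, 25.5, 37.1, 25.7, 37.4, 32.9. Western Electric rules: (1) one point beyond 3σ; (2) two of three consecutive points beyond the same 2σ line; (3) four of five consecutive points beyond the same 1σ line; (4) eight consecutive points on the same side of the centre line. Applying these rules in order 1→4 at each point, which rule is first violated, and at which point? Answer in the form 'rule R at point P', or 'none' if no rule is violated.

Zone of each point (C = within 1σ̂, B = 1σ̂–2σ̂, A = 2σ̂–3σ̂, * = beyond 3σ̂; sign = side of CL): 1:-B, 2:-C, 3:+C, 4:+C, 5:-C, 6:-C, 7:-A, 8:+C, 9:-A, 10:+C, 11:-C
Rule 2 (two of three consecutive points beyond the same 2σ limit) is satisfied at point 9.

rule 2 at point 9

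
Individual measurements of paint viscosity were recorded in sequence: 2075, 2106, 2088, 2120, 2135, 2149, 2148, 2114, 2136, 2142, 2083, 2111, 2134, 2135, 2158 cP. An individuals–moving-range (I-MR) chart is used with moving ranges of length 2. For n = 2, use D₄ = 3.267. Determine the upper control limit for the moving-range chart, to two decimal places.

Moving ranges: 31, 18, 32, 15, 14, 1, 34, 22, 6, 59, 28, 23, 1, 23; M̄R̄ = 307.0000 / 14 = 21.9286
UCL_MR = D₄·M̄R̄ = 3.267 × 21.9286 = 71.6406

71.64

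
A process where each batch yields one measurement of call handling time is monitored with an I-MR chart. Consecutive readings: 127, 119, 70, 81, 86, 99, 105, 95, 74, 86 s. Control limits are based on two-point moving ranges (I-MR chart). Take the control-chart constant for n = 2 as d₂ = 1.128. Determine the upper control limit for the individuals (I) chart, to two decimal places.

134.09

X̄ = (127 + 119 + 70 + 81 + 86 + 99 + 105 + 95 + 74 + 86) / 10 = 94.2000
Moving ranges: 8, 49, 11, 5, 13, 6, 10, 21, 12; M̄R̄ = 135.0000 / 9 = 15.0000
UCL = X̄ + 3·M̄R̄/d₂ = 94.2000 + 3 × 15.0000 / 1.128 = 134.0936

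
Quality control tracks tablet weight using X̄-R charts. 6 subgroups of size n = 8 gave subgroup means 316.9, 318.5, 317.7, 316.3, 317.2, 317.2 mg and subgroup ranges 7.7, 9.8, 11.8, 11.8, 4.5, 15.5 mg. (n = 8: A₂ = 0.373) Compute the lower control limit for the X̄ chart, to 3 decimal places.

313.502

X̄̄ = (316.9 + 318.5 + 317.7 + 316.3 + 317.2 + 317.2) / 6 = 1903.8000 / 6 = 317.3000
R̄ = (7.7 + 9.8 + 11.8 + 11.8 + 4.5 + 15.5) / 6 = 61.1000 / 6 = 10.1833
LCL = X̄̄ − A₂·R̄ = 317.3000 − 0.373 × 10.1833 = 313.5016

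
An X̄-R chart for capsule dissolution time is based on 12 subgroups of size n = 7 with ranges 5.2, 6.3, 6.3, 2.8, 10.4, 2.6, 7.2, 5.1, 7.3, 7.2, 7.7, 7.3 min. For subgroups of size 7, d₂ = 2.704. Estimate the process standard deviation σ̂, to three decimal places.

2.324

R̄ = (5.2 + 6.3 + 6.3 + 2.8 + 10.4 + 2.6 + 7.2 + 5.1 + 7.3 + 7.2 + 7.7 + 7.3) / 12 = 6.2833
σ̂ = R̄ / d₂ = 6.2833 / 2.704 = 2.3237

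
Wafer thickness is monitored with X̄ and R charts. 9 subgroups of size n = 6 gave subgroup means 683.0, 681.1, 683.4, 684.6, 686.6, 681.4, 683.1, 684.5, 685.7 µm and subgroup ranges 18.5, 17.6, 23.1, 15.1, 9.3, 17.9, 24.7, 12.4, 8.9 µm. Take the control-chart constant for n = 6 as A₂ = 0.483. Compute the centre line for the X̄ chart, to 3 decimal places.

X̄̄ = (683.0 + 681.1 + 683.4 + 684.6 + 686.6 + 681.4 + 683.1 + 684.5 + 685.7) / 9 = 6153.4000 / 9 = 683.7111
CL = X̄̄ = 683.7111

683.711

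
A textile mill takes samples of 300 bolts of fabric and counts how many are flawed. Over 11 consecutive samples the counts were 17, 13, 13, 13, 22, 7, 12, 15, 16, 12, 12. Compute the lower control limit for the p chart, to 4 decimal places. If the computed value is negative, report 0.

0.0098

p̄ = Σdᵢ / (k·n) = 152 / (11 × 300) = 0.04606
LCL = p̄ − 3·√(p̄(1−p̄)/n) = 0.04606 − 3 × 0.01210 = 0.00975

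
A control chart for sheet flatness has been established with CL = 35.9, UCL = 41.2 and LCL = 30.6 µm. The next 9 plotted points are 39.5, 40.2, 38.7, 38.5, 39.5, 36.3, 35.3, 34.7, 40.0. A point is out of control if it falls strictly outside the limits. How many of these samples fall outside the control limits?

All 9 points lie within [30.6, 41.2].

0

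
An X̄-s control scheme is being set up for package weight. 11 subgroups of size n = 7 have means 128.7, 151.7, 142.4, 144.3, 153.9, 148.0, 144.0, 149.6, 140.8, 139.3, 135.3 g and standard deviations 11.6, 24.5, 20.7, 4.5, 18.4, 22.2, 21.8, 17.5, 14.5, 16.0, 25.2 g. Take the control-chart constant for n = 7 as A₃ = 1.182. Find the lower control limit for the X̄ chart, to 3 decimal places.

X̄̄ = (128.7 + 151.7 + 142.4 + 144.3 + 153.9 + 148.0 + 144.0 + 149.6 + 140.8 + 139.3 + 135.3) / 11 = 143.4545
s̄ = (11.6 + 24.5 + 20.7 + 4.5 + 18.4 + 22.2 + 21.8 + 17.5 + 14.5 + 16.0 + 25.2) / 11 = 17.9000
LCL = X̄̄ − A₃·s̄ = 143.4545 − 1.182 × 17.9000 = 122.2967

122.297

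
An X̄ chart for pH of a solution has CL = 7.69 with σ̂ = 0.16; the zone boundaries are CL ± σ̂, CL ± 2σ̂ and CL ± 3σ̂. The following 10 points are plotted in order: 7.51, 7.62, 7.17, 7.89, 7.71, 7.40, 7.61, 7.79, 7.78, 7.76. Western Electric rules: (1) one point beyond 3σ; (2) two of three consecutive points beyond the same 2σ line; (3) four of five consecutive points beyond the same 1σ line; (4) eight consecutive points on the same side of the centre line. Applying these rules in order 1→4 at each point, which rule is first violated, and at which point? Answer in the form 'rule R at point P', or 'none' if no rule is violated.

Zone of each point (C = within 1σ̂, B = 1σ̂–2σ̂, A = 2σ̂–3σ̂, * = beyond 3σ̂; sign = side of CL): 1:-B, 2:-C, 3:-*, 4:+B, 5:+C, 6:-B, 7:-C, 8:+C, 9:+C, 10:+C
Rule 1 (one point beyond the 3σ limits) is satisfied at point 3.

rule 1 at point 3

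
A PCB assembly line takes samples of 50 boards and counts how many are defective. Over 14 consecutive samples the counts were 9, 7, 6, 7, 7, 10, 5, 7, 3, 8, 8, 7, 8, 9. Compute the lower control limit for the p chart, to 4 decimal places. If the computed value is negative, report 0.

0.0000

p̄ = Σdᵢ / (k·n) = 101 / (14 × 50) = 0.14429
LCL = p̄ − 3·√(p̄(1−p̄)/n) = 0.14429 − 3 × 0.04969 = -0.00479 → 0 (negative, so LCL = 0)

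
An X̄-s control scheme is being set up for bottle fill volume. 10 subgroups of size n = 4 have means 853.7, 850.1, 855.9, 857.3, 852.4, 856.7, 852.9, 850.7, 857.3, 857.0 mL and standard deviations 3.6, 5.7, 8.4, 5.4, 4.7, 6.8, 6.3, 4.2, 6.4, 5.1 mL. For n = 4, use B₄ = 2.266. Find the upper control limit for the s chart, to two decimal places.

12.83

s̄ = (3.6 + 5.7 + 8.4 + 5.4 + 4.7 + 6.8 + 6.3 + 4.2 + 6.4 + 5.1) / 10 = 5.6600
UCL_s = B₄·s̄ = 2.266 × 5.6600 = 12.8256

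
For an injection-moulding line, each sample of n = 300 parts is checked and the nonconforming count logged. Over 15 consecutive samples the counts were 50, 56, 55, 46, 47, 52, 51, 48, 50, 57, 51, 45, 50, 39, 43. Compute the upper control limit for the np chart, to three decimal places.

68.594

p̄ = Σdᵢ / (k·n) = 740 / (15 × 300) = 0.16444
UCL = np̄ + 3·√(np̄(1−p̄)) = 49.3333 + 3 × √(49.3333×0.83556) = 49.3333 + 3 × 6.4203 = 68.5943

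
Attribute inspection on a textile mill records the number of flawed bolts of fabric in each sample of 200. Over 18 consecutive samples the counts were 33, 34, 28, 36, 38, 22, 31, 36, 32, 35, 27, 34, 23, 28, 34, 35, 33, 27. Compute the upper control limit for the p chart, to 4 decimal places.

0.2344

p̄ = Σdᵢ / (k·n) = 566 / (18 × 200) = 0.15722
UCL = p̄ + 3·√(p̄(1−p̄)/n) = 0.15722 + 3 × √(0.15722×0.84278/200) = 0.15722 + 3 × 0.02574 = 0.23444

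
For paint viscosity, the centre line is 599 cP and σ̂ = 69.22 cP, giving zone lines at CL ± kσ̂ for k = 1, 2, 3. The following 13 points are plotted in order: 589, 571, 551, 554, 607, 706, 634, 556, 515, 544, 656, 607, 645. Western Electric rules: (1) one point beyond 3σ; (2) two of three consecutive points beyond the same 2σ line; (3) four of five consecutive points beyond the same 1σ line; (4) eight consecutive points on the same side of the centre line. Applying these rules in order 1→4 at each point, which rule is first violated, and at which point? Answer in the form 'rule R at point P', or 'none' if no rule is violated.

Zone of each point (C = within 1σ̂, B = 1σ̂–2σ̂, A = 2σ̂–3σ̂, * = beyond 3σ̂; sign = side of CL): 1:-C, 2:-C, 3:-C, 4:-C, 5:+C, 6:+B, 7:+C, 8:-C, 9:-B, 10:-C, 11:+C, 12:+C, 13:+C
No rule fires across all 13 points.

none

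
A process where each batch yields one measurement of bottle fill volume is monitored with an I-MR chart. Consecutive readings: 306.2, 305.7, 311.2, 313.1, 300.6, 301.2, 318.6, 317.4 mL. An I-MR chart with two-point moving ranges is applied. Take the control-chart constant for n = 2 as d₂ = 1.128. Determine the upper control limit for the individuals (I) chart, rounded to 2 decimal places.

324.30

X̄ = (306.2 + 305.7 + 311.2 + 313.1 + 300.6 + 301.2 + 318.6 + 317.4) / 8 = 309.2500
Moving ranges: 0.5, 5.5, 1.9, 12.5, 0.6, 17.4, 1.2; M̄R̄ = 39.6000 / 7 = 5.6571
UCL = X̄ + 3·M̄R̄/d₂ = 309.2500 + 3 × 5.6571 / 1.128 = 324.2956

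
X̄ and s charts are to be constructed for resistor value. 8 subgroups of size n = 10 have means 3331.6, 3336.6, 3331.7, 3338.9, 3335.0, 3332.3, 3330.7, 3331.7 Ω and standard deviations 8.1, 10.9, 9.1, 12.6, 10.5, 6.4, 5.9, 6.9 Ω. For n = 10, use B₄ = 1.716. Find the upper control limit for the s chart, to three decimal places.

15.101

s̄ = (8.1 + 10.9 + 9.1 + 12.6 + 10.5 + 6.4 + 5.9 + 6.9) / 8 = 8.8000
UCL_s = B₄·s̄ = 1.716 × 8.8000 = 15.1008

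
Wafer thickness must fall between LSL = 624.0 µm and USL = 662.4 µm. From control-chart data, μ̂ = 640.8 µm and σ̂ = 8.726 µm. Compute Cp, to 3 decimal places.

0.733

Cp = (USL − LSL) / (6σ̂) = (662.4 − 624.0) / (6 × 8.726) = 38.4000 / 52.3560 = 0.7334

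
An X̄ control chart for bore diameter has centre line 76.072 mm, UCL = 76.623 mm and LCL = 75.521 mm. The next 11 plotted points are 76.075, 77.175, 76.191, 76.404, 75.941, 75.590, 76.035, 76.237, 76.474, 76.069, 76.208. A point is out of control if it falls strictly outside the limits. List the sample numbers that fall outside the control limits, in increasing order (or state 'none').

2

Compare each point to [75.521, 76.623]: sample 2 = 77.175 > UCL.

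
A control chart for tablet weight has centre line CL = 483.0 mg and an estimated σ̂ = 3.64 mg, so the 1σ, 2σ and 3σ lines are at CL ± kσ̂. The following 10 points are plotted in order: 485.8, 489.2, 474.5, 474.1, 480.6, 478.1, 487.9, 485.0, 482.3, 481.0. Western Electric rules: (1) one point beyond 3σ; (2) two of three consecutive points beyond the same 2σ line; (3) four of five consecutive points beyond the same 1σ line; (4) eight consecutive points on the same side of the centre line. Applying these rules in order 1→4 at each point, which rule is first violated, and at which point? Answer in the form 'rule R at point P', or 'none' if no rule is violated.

rule 2 at point 4

Zone of each point (C = within 1σ̂, B = 1σ̂–2σ̂, A = 2σ̂–3σ̂, * = beyond 3σ̂; sign = side of CL): 1:+C, 2:+B, 3:-A, 4:-A, 5:-C, 6:-B, 7:+B, 8:+C, 9:-C, 10:-C
Rule 2 (two of three consecutive points beyond the same 2σ limit) is satisfied at point 4.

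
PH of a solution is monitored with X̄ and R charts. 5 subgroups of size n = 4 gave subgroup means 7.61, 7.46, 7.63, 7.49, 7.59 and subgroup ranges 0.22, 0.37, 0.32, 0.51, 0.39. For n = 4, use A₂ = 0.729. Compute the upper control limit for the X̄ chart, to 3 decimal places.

X̄̄ = (7.61 + 7.46 + 7.63 + 7.49 + 7.59) / 5 = 37.7800 / 5 = 7.5560
R̄ = (0.22 + 0.37 + 0.32 + 0.51 + 0.39) / 5 = 1.8100 / 5 = 0.3620
UCL = X̄̄ + A₂·R̄ = 7.5560 + 0.729 × 0.3620 = 7.8199

7.820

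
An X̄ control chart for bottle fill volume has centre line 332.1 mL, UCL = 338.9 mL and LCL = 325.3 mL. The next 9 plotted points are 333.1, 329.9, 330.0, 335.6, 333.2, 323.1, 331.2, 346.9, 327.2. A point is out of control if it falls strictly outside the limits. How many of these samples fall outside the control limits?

2

Compare each point to [325.3, 338.9]: sample 6 = 323.1 < LCL; sample 8 = 346.9 > UCL.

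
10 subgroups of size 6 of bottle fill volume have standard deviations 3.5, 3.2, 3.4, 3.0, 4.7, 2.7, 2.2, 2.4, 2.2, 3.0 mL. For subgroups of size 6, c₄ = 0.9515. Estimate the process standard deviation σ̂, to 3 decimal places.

3.184

s̄ = (3.5 + 3.2 + 3.4 + 3.0 + 4.7 + 2.7 + 2.2 + 2.4 + 2.2 + 3.0) / 10 = 3.0300
σ̂ = s̄ / c₄ = 3.0300 / 0.9515 = 3.1844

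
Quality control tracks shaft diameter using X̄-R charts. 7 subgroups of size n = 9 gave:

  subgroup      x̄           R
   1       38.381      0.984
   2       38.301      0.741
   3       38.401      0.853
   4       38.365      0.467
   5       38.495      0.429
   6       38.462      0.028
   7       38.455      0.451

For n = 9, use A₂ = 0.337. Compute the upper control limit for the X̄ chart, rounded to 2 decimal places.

38.60

X̄̄ = (38.381 + 38.301 + 38.401 + 38.365 + 38.495 + 38.462 + 38.455) / 7 = 268.8600 / 7 = 38.4086
R̄ = (0.984 + 0.741 + 0.853 + 0.467 + 0.429 + 0.028 + 0.451) / 7 = 3.9530 / 7 = 0.5647
UCL = X̄̄ + A₂·R̄ = 38.4086 + 0.337 × 0.5647 = 38.5989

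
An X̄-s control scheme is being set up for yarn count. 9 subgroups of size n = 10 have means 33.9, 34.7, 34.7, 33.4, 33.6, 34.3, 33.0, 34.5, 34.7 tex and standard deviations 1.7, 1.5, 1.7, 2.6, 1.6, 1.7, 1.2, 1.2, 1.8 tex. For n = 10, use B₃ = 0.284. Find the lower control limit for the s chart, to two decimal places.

s̄ = (1.7 + 1.5 + 1.7 + 2.6 + 1.6 + 1.7 + 1.2 + 1.2 + 1.8) / 9 = 1.6667
LCL_s = B₃·s̄ = 0.284 × 1.6667 = 0.4733

0.47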